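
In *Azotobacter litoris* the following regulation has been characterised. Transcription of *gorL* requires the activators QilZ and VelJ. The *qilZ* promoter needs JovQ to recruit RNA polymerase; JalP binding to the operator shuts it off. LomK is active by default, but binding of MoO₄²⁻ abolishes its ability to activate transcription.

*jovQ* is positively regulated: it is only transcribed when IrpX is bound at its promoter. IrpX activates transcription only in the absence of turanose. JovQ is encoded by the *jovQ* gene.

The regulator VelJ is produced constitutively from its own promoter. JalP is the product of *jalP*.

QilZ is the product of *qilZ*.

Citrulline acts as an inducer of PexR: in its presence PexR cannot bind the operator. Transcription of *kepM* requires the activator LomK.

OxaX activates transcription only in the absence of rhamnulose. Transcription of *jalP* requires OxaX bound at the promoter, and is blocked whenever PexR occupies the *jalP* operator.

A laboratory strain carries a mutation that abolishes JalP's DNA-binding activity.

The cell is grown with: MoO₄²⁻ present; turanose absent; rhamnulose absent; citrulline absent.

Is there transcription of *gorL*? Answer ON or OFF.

ON

Turanose is absent, so IrpX is active.
No repressor is bound and IrpX is active, so *jovQ* is transcribed.
So JovQ is produced and active.
JalP is non-functional in this strain, so it has no effect.
No repressor is bound and JovQ is active, so *qilZ* is transcribed.
So QilZ is produced and active.
VelJ is produced constitutively and is active.
No repressor is bound and QilZ and VelJ are active, so *gorL* is transcribed.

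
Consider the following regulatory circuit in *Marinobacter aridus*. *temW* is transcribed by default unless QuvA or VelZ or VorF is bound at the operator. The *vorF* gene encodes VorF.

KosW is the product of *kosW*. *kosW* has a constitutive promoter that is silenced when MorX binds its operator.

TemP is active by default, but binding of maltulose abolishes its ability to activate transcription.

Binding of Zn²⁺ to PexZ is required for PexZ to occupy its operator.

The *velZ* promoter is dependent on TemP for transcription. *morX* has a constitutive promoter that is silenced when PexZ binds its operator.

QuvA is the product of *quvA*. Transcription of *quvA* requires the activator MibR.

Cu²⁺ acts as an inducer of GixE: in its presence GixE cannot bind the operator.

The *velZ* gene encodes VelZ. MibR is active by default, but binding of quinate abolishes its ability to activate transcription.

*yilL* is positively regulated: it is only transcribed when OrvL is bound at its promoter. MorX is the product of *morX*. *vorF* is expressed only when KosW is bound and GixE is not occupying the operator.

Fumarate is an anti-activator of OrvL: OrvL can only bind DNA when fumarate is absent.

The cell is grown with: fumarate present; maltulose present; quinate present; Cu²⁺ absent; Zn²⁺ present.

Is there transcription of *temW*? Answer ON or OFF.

ON

Quinate is present, so MibR is inactive.
Required activator MibR is absent, so *quvA* is not transcribed.
So QuvA is not produced.
Maltulose is present, so TemP is inactive.
Required activator TemP is absent, so *velZ* is not transcribed.
So VelZ is not produced.
Cu²⁺ is absent, so GixE is active.
Zn²⁺ is present, so PexZ is active.
With repressor PexZ bound, *morX* is not transcribed.
So MorX is not produced.
With no repressor bound, *kosW* is transcribed.
So KosW is produced and active.
With repressor GixE bound, *vorF* is not transcribed.
So VorF is not produced.
With no repressor bound, *temW* is transcribed.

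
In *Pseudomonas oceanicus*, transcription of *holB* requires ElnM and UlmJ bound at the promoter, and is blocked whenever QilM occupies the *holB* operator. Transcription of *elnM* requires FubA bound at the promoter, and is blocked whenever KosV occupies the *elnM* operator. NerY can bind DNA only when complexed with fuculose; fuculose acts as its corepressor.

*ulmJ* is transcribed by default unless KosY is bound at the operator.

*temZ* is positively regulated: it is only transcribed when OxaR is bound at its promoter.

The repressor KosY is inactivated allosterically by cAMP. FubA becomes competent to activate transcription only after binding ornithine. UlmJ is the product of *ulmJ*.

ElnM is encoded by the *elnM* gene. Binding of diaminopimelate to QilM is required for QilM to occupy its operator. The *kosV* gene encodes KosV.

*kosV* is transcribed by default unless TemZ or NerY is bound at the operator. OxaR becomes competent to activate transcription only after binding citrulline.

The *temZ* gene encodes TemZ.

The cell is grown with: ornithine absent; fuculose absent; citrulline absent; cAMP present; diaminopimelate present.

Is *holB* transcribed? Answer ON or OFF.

OFF

Ornithine is absent, so FubA is inactive.
Citrulline is absent, so OxaR is inactive.
Required activator OxaR is absent, so *temZ* is not transcribed.
So TemZ is not produced.
Fuculose is absent, so NerY is inactive.
With no repressor bound, *kosV* is transcribed.
So KosV is produced and active.
With repressor KosV bound, *elnM* is not transcribed.
So ElnM is not produced.
cAMP is present, so KosY is inactive.
With no repressor bound, *ulmJ* is transcribed.
So UlmJ is produced and active.
Diaminopimelate is present, so QilM is active.
With repressor QilM bound, *holB* is not transcribed.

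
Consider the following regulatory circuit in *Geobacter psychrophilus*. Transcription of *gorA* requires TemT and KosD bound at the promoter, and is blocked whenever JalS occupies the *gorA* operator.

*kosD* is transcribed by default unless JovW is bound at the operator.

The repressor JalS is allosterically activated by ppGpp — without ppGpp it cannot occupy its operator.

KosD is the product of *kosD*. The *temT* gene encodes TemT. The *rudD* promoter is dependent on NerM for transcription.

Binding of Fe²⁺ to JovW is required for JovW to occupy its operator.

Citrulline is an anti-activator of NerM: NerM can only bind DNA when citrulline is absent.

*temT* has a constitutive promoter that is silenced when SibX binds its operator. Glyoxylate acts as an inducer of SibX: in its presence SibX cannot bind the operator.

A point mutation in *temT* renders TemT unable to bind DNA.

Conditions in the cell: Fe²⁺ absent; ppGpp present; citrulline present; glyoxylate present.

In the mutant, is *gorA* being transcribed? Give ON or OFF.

OFF

TemT is non-functional in this strain, so it has no effect.
ppGpp is present, so JalS is active.
Fe²⁺ is absent, so JovW is inactive.
With no repressor bound, *kosD* is transcribed.
So KosD is produced and active.
With repressor JalS bound, *gorA* is not transcribed.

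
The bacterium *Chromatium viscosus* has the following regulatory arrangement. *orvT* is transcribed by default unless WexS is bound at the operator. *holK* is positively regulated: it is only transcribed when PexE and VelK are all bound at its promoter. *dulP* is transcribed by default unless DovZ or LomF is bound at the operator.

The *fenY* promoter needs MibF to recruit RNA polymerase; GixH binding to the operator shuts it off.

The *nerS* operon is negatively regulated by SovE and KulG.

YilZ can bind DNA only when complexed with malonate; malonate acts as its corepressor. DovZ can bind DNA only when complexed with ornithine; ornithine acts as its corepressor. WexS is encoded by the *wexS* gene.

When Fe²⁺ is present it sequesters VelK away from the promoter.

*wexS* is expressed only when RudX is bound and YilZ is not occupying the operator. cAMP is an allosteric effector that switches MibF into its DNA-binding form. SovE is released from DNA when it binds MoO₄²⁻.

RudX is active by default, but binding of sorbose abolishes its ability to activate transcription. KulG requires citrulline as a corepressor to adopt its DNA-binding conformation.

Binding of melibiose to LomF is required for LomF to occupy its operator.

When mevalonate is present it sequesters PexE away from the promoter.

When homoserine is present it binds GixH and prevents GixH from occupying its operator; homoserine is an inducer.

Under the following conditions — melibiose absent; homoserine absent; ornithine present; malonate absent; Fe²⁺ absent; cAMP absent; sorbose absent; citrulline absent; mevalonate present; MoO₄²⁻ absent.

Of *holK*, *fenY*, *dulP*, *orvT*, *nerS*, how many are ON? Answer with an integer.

0

Mevalonate is present, so PexE is inactive.
Fe²⁺ is absent, so VelK is active.
Required activator PexE is absent, so *holK* is not transcribed.
→ *holK* is OFF.
cAMP is absent, so MibF is inactive.
Homoserine is absent, so GixH is active.
With repressor GixH bound, *fenY* is not transcribed.
→ *fenY* is OFF.
Ornithine is present, so DovZ is active.
Melibiose is absent, so LomF is inactive.
With repressor DovZ bound, *dulP* is not transcribed.
→ *dulP* is OFF.
Malonate is absent, so YilZ is inactive.
Sorbose is absent, so RudX is active.
No repressor is bound and RudX is active, so *wexS* is transcribed.
So WexS is produced and active.
With repressor WexS bound, *orvT* is not transcribed.
→ *orvT* is OFF.
MoO₄²⁻ is absent, so SovE is active.
Citrulline is absent, so KulG is inactive.
With repressor SovE bound, *nerS* is not transcribed.
→ *nerS* is OFF.
0 of the 5 genes are transcribed.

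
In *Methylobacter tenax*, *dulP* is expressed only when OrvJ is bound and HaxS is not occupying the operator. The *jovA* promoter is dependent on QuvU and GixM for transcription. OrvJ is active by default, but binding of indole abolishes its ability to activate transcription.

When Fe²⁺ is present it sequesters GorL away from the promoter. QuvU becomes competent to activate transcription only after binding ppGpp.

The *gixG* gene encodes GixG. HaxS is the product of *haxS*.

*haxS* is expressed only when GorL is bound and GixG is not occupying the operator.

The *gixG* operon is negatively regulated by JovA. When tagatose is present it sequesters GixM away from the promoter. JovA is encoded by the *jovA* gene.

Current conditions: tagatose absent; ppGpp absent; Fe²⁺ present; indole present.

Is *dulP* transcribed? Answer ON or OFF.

Indole is present, so OrvJ is inactive.
ppGpp is absent, so QuvU is inactive.
Tagatose is absent, so GixM is active.
Required activator QuvU is absent, so *jovA* is not transcribed.
So JovA is not produced.
With no repressor bound, *gixG* is transcribed.
So GixG is produced and active.
Fe²⁺ is present, so GorL is inactive.
With repressor GixG bound, *haxS* is not transcribed.
So HaxS is not produced.
Required activator OrvJ is absent, so *dulP* is not transcribed.

OFF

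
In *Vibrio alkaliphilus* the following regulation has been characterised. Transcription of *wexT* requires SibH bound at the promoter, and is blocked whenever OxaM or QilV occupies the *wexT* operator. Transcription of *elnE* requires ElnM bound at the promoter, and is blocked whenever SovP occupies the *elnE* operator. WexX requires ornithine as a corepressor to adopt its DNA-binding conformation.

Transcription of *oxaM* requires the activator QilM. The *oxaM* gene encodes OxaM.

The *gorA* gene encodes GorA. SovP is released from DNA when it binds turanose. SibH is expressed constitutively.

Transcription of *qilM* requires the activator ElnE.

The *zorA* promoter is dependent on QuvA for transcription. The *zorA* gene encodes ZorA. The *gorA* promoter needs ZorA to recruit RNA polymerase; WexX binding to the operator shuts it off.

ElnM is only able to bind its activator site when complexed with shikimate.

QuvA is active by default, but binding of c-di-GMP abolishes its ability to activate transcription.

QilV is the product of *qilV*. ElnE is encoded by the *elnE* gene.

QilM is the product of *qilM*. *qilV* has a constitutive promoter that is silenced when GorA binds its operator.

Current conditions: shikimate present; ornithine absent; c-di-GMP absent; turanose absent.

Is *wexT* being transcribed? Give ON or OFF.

ON

SibH is produced constitutively and is active.
Shikimate is present, so ElnM is active.
Turanose is absent, so SovP is active.
With repressor SovP bound, *elnE* is not transcribed.
So ElnE is not produced.
Required activator ElnE is absent, so *qilM* is not transcribed.
So QilM is not produced.
Required activator QilM is absent, so *oxaM* is not transcribed.
So OxaM is not produced.
c-di-GMP is absent, so QuvA is active.
No repressor is bound and QuvA is active, so *zorA* is transcribed.
So ZorA is produced and active.
Ornithine is absent, so WexX is inactive.
No repressor is bound and ZorA is active, so *gorA* is transcribed.
So GorA is produced and active.
With repressor GorA bound, *qilV* is not transcribed.
So QilV is not produced.
No repressor is bound and SibH is active, so *wexT* is transcribed.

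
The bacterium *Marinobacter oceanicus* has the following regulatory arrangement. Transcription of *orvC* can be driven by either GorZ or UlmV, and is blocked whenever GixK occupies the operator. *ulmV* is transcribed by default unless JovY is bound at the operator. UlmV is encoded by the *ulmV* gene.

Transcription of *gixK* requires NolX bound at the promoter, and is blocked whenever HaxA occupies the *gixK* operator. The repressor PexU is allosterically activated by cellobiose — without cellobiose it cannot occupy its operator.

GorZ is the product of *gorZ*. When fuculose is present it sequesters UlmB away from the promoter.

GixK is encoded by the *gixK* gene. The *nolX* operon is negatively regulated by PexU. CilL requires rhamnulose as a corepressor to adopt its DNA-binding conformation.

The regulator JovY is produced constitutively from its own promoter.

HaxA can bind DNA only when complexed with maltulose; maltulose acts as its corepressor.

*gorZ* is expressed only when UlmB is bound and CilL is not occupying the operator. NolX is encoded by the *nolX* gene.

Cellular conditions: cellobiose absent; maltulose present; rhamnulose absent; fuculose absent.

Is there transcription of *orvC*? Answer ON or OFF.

ON

Cellobiose is absent, so PexU is inactive.
With no repressor bound, *nolX* is transcribed.
So NolX is produced and active.
Maltulose is present, so HaxA is active.
With repressor HaxA bound, *gixK* is not transcribed.
So GixK is not produced.
Rhamnulose is absent, so CilL is inactive.
Fuculose is absent, so UlmB is active.
No repressor is bound and UlmB is active, so *gorZ* is transcribed.
So GorZ is produced and active.
JovY is produced constitutively and is active.
With repressor JovY bound, *ulmV* is not transcribed.
So UlmV is not produced.
Activator GorZ is present, so *orvC* is transcribed.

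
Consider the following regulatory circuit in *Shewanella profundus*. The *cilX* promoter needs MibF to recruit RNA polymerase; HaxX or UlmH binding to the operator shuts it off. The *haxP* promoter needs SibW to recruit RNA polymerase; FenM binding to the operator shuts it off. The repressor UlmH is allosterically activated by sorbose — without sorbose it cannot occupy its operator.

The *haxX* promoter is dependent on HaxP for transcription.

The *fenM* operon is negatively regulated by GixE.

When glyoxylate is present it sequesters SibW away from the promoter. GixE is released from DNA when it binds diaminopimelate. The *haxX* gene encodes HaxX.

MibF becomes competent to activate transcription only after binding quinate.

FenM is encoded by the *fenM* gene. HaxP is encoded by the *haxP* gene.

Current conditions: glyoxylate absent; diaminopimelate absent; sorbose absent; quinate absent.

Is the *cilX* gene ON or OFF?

OFF

Diaminopimelate is absent, so GixE is active.
With repressor GixE bound, *fenM* is not transcribed.
So FenM is not produced.
Glyoxylate is absent, so SibW is active.
No repressor is bound and SibW is active, so *haxP* is transcribed.
So HaxP is produced and active.
No repressor is bound and HaxP is active, so *haxX* is transcribed.
So HaxX is produced and active.
Quinate is absent, so MibF is inactive.
Sorbose is absent, so UlmH is inactive.
With repressor HaxX bound, *cilX* is not transcribed.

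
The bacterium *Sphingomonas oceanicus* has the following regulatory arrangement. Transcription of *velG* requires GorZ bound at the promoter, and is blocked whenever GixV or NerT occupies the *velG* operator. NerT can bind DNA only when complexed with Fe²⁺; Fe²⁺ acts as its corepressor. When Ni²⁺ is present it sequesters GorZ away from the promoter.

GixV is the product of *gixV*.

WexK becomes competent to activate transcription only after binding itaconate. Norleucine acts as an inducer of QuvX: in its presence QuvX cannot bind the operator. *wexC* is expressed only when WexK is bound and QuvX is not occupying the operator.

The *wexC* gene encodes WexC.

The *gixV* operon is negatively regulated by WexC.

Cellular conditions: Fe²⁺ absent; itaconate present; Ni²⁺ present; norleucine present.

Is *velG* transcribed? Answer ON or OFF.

OFF

Norleucine is present, so QuvX is inactive.
Itaconate is present, so WexK is active.
No repressor is bound and WexK is active, so *wexC* is transcribed.
So WexC is produced and active.
With repressor WexC bound, *gixV* is not transcribed.
So GixV is not produced.
Ni²⁺ is present, so GorZ is inactive.
Fe²⁺ is absent, so NerT is inactive.
Required activator GorZ is absent, so *velG* is not transcribed.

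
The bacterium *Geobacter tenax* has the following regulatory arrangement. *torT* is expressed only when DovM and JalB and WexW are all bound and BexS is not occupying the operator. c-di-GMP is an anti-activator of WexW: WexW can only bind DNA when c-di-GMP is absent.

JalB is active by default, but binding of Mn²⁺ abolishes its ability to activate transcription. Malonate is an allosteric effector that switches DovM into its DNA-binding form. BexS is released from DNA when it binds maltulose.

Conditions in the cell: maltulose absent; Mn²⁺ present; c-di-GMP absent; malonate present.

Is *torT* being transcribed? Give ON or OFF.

OFF

Maltulose is absent, so BexS is active.
Malonate is present, so DovM is active.
Mn²⁺ is present, so JalB is inactive.
c-di-GMP is absent, so WexW is active.
With repressor BexS bound, *torT* is not transcribed.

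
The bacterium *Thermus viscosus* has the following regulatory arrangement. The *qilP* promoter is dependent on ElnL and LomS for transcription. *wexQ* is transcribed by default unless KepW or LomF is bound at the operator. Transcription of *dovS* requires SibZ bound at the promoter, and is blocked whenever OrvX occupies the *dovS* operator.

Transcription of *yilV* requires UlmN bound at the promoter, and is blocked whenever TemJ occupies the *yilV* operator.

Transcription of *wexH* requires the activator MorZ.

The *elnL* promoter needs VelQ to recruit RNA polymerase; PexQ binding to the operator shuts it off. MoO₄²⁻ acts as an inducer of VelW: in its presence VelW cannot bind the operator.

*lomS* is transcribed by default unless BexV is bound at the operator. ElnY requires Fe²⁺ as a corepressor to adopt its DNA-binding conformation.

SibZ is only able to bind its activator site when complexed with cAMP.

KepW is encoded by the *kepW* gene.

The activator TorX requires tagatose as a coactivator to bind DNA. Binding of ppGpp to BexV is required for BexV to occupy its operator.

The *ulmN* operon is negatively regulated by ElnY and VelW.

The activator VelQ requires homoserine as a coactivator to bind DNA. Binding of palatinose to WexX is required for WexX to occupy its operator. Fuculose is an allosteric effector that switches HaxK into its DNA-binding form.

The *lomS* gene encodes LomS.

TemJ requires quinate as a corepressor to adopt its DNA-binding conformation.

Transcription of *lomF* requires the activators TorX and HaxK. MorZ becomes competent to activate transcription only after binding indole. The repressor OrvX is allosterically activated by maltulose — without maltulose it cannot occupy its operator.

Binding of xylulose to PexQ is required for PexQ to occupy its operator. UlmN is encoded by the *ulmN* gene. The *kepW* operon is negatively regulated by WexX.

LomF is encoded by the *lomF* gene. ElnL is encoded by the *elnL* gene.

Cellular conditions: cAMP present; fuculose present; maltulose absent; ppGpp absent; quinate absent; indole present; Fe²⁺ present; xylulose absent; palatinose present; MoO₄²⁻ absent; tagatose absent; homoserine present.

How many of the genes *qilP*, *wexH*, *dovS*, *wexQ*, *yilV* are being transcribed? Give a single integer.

Xylulose is absent, so PexQ is inactive.
Homoserine is present, so VelQ is active.
No repressor is bound and VelQ is active, so *elnL* is transcribed.
So ElnL is produced and active.
ppGpp is absent, so BexV is inactive.
With no repressor bound, *lomS* is transcribed.
So LomS is produced and active.
No repressor is bound and ElnL and LomS are active, so *qilP* is transcribed.
→ *qilP* is ON.
Indole is present, so MorZ is active.
No repressor is bound and MorZ is active, so *wexH* is transcribed.
→ *wexH* is ON.
cAMP is present, so SibZ is active.
Maltulose is absent, so OrvX is inactive.
No repressor is bound and SibZ is active, so *dovS* is transcribed.
→ *dovS* is ON.
Palatinose is present, so WexX is active.
With repressor WexX bound, *kepW* is not transcribed.
So KepW is not produced.
Tagatose is absent, so TorX is inactive.
Fuculose is present, so HaxK is active.
Required activator TorX is absent, so *lomF* is not transcribed.
So LomF is not produced.
With no repressor bound, *wexQ* is transcribed.
→ *wexQ* is ON.
Fe²⁺ is present, so ElnY is active.
MoO₄²⁻ is absent, so VelW is active.
With repressor ElnY bound, *ulmN* is not transcribed.
So UlmN is not produced.
Quinate is absent, so TemJ is inactive.
Required activator UlmN is absent, so *yilV* is not transcribed.
→ *yilV* is OFF.
4 of the 5 genes are transcribed.

4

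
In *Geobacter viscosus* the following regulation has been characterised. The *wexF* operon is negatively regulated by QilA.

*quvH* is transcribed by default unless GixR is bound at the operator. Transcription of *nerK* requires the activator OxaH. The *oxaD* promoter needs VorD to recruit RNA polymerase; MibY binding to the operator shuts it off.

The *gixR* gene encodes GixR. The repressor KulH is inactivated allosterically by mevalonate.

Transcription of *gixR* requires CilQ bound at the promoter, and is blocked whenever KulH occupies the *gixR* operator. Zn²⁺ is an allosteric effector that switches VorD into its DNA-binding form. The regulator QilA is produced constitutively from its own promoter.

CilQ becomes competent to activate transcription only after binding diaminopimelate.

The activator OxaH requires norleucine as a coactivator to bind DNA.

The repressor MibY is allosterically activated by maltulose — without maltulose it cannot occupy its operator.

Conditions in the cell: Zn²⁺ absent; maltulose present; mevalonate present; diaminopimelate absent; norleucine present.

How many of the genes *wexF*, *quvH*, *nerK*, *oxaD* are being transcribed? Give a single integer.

2

QilA is produced constitutively and is active.
With repressor QilA bound, *wexF* is not transcribed.
→ *wexF* is OFF.
Mevalonate is present, so KulH is inactive.
Diaminopimelate is absent, so CilQ is inactive.
Required activator CilQ is absent, so *gixR* is not transcribed.
So GixR is not produced.
With no repressor bound, *quvH* is transcribed.
→ *quvH* is ON.
Norleucine is present, so OxaH is active.
No repressor is bound and OxaH is active, so *nerK* is transcribed.
→ *nerK* is ON.
Zn²⁺ is absent, so VorD is inactive.
Maltulose is present, so MibY is active.
With repressor MibY bound, *oxaD* is not transcribed.
→ *oxaD* is OFF.
2 of the 4 genes are transcribed.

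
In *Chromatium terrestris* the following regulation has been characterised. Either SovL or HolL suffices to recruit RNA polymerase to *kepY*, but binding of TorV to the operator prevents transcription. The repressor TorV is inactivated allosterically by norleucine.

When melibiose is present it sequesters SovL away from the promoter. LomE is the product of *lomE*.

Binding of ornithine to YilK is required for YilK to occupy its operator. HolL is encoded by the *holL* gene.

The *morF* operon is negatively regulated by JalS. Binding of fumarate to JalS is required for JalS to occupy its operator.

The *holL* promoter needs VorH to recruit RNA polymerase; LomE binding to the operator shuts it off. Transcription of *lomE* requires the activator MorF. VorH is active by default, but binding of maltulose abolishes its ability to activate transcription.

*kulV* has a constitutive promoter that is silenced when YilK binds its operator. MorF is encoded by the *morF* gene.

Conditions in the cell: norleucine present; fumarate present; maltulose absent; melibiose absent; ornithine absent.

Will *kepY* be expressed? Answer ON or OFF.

ON

Melibiose is absent, so SovL is active.
Fumarate is present, so JalS is active.
With repressor JalS bound, *morF* is not transcribed.
So MorF is not produced.
Required activator MorF is absent, so *lomE* is not transcribed.
So LomE is not produced.
Maltulose is absent, so VorH is active.
No repressor is bound and VorH is active, so *holL* is transcribed.
So HolL is produced and active.
Norleucine is present, so TorV is inactive.
Activator SovL is present, so *kepY* is transcribed.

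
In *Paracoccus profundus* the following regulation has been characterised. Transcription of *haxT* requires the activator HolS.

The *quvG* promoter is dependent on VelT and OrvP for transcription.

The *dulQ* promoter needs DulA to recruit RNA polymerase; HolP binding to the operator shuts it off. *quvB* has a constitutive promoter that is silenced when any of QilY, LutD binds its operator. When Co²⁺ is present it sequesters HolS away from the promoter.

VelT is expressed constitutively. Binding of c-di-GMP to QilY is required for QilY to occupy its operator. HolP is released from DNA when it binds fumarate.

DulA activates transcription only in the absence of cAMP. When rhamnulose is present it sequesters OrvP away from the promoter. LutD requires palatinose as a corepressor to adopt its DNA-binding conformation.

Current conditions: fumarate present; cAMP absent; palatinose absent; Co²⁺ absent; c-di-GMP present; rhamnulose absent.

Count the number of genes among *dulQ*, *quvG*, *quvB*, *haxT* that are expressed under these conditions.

Fumarate is present, so HolP is inactive.
cAMP is absent, so DulA is active.
No repressor is bound and DulA is active, so *dulQ* is transcribed.
→ *dulQ* is ON.
VelT is produced constitutively and is active.
Rhamnulose is absent, so OrvP is active.
No repressor is bound and VelT and OrvP are active, so *quvG* is transcribed.
→ *quvG* is ON.
c-di-GMP is present, so QilY is active.
Palatinose is absent, so LutD is inactive.
With repressor QilY bound, *quvB* is not transcribed.
→ *quvB* is OFF.
Co²⁺ is absent, so HolS is active.
No repressor is bound and HolS is active, so *haxT* is transcribed.
→ *haxT* is ON.
3 of the 4 genes are transcribed.

3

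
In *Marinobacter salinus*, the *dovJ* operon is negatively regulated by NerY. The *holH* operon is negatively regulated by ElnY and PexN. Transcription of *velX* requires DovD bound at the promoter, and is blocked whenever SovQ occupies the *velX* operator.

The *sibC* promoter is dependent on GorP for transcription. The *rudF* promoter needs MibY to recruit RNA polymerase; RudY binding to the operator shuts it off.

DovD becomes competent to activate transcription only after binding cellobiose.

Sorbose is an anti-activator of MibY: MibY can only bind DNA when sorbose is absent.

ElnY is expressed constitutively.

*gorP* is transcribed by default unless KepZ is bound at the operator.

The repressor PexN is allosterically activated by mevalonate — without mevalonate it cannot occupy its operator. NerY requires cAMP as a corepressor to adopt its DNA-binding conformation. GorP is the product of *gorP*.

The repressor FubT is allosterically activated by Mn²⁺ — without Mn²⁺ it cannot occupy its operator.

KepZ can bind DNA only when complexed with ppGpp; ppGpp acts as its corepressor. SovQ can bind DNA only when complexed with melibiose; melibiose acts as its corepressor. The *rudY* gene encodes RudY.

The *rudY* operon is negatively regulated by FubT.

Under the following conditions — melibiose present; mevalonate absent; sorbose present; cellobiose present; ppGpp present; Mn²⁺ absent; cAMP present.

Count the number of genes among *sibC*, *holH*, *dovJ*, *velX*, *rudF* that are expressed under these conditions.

ppGpp is present, so KepZ is active.
With repressor KepZ bound, *gorP* is not transcribed.
So GorP is not produced.
Required activator GorP is absent, so *sibC* is not transcribed.
→ *sibC* is OFF.
ElnY is produced constitutively and is active.
Mevalonate is absent, so PexN is inactive.
With repressor ElnY bound, *holH* is not transcribed.
→ *holH* is OFF.
cAMP is present, so NerY is active.
With repressor NerY bound, *dovJ* is not transcribed.
→ *dovJ* is OFF.
Melibiose is present, so SovQ is active.
Cellobiose is present, so DovD is active.
With repressor SovQ bound, *velX* is not transcribed.
→ *velX* is OFF.
Mn²⁺ is absent, so FubT is inactive.
With no repressor bound, *rudY* is transcribed.
So RudY is produced and active.
Sorbose is present, so MibY is inactive.
With repressor RudY bound, *rudF* is not transcribed.
→ *rudF* is OFF.
0 of the 5 genes are transcribed.

0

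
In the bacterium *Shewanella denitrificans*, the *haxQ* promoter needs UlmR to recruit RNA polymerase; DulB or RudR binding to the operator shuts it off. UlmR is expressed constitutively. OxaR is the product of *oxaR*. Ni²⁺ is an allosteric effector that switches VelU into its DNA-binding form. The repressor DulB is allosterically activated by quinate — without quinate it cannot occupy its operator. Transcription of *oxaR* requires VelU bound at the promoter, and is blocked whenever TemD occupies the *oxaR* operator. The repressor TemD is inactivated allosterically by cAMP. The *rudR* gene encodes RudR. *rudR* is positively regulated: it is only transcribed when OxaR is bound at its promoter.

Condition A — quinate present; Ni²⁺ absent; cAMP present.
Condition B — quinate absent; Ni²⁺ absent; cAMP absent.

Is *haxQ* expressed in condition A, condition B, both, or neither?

Condition A:
Quinate is present, so DulB is active.
UlmR is produced constitutively and is active.
Ni²⁺ is absent, so VelU is inactive.
cAMP is present, so TemD is inactive.
Required activator VelU is absent, so *oxaR* is not transcribed.
So OxaR is not produced.
Required activator OxaR is absent, so *rudR* is not transcribed.
So RudR is not produced.
With repressor DulB bound, *haxQ* is not transcribed.
→ *haxQ* is OFF in A.
Condition B:
Quinate is absent, so DulB is inactive.
UlmR is produced constitutively and is active.
Ni²⁺ is absent, so VelU is inactive.
cAMP is absent, so TemD is active.
With repressor TemD bound, *oxaR* is not transcribed.
So OxaR is not produced.
Required activator OxaR is absent, so *rudR* is not transcribed.
So RudR is not produced.
No repressor is bound and UlmR is active, so *haxQ* is transcribed.
→ *haxQ* is ON in B.

B only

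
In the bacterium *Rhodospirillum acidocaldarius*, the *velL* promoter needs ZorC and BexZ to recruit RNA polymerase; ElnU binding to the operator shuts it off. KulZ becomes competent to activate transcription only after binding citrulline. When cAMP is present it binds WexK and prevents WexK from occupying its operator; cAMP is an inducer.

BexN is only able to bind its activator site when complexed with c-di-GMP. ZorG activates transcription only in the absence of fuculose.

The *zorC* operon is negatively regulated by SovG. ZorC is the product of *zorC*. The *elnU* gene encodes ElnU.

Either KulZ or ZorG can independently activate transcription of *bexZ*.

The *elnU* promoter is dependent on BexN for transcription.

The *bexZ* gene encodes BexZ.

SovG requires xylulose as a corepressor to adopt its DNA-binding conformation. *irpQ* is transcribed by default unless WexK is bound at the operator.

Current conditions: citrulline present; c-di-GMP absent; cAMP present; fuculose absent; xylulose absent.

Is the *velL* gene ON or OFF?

Xylulose is absent, so SovG is inactive.
With no repressor bound, *zorC* is transcribed.
So ZorC is produced and active.
c-di-GMP is absent, so BexN is inactive.
Required activator BexN is absent, so *elnU* is not transcribed.
So ElnU is not produced.
Citrulline is present, so KulZ is active.
Fuculose is absent, so ZorG is active.
Activator KulZ is present, so *bexZ* is transcribed.
So BexZ is produced and active.
No repressor is bound and ZorC and BexZ are active, so *velL* is transcribed.

ON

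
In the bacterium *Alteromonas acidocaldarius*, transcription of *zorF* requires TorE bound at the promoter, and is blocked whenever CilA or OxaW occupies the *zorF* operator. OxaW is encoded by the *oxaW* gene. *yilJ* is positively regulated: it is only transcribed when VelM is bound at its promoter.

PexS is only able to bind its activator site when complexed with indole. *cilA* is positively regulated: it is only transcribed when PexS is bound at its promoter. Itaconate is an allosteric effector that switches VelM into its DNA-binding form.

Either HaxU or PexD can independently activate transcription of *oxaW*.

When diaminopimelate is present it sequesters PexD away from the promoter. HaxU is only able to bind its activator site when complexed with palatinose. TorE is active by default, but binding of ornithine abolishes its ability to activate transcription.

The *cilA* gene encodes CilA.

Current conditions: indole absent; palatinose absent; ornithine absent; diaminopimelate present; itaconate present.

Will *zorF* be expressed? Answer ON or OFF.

ON

Ornithine is absent, so TorE is active.
Indole is absent, so PexS is inactive.
Required activator PexS is absent, so *cilA* is not transcribed.
So CilA is not produced.
Palatinose is absent, so HaxU is inactive.
Diaminopimelate is present, so PexD is inactive.
No activator is available at the *oxaW* promoter, so *oxaW* is not transcribed.
So OxaW is not produced.
No repressor is bound and TorE is active, so *zorF* is transcribed.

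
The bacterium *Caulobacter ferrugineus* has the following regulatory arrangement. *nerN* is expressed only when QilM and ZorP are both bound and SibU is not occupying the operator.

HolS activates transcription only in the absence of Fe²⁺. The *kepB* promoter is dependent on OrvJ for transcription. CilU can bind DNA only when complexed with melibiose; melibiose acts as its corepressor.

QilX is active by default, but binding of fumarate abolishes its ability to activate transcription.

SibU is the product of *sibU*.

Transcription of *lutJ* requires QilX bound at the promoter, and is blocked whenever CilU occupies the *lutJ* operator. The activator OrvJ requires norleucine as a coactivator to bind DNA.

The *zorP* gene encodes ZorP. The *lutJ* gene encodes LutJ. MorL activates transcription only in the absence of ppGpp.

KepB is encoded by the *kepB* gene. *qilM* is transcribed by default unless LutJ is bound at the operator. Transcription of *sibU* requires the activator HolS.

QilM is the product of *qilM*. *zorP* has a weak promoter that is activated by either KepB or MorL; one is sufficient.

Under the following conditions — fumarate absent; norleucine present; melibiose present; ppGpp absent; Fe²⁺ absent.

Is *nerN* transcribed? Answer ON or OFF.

Melibiose is present, so CilU is active.
Fumarate is absent, so QilX is active.
With repressor CilU bound, *lutJ* is not transcribed.
So LutJ is not produced.
With no repressor bound, *qilM* is transcribed.
So QilM is produced and active.
Norleucine is present, so OrvJ is active.
No repressor is bound and OrvJ is active, so *kepB* is transcribed.
So KepB is produced and active.
ppGpp is absent, so MorL is active.
Activator KepB is present, so *zorP* is transcribed.
So ZorP is produced and active.
Fe²⁺ is absent, so HolS is active.
No repressor is bound and HolS is active, so *sibU* is transcribed.
So SibU is produced and active.
With repressor SibU bound, *nerN* is not transcribed.

OFF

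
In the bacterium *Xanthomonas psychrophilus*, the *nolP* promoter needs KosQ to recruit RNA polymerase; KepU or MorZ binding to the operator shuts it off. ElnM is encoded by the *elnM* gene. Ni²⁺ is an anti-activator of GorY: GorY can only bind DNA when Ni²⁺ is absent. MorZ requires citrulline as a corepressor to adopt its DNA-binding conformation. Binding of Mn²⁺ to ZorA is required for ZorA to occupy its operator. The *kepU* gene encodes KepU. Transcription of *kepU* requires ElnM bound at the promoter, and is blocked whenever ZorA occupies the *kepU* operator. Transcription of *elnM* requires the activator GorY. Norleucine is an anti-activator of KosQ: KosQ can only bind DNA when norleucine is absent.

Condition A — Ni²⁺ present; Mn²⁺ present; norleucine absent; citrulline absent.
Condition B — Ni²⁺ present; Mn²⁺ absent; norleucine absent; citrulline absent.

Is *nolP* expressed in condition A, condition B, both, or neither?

Condition A:
Ni²⁺ is present, so GorY is inactive.
Required activator GorY is absent, so *elnM* is not transcribed.
So ElnM is not produced.
Mn²⁺ is present, so ZorA is active.
With repressor ZorA bound, *kepU* is not transcribed.
So KepU is not produced.
Norleucine is absent, so KosQ is active.
Citrulline is absent, so MorZ is inactive.
No repressor is bound and KosQ is active, so *nolP* is transcribed.
→ *nolP* is ON in A.
Condition B:
Ni²⁺ is present, so GorY is inactive.
Required activator GorY is absent, so *elnM* is not transcribed.
So ElnM is not produced.
Mn²⁺ is absent, so ZorA is inactive.
Required activator ElnM is absent, so *kepU* is not transcribed.
So KepU is not produced.
Norleucine is absent, so KosQ is active.
Citrulline is absent, so MorZ is inactive.
No repressor is bound and KosQ is active, so *nolP* is transcribed.
→ *nolP* is ON in B.

both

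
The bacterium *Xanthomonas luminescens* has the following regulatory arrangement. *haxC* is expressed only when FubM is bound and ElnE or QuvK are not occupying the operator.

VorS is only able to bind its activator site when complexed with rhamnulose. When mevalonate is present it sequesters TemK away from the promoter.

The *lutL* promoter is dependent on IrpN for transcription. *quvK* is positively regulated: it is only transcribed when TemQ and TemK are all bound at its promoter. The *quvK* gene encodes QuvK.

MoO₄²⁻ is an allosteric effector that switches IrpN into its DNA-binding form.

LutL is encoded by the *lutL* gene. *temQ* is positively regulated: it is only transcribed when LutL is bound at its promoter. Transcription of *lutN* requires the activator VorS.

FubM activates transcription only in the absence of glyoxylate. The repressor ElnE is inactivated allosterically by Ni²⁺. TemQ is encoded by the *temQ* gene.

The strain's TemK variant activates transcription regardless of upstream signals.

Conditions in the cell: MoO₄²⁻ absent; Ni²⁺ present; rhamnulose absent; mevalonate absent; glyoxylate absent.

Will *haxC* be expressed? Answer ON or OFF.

Ni²⁺ is present, so ElnE is inactive.
MoO₄²⁻ is absent, so IrpN is inactive.
Required activator IrpN is absent, so *lutL* is not transcribed.
So LutL is not produced.
Required activator LutL is absent, so *temQ* is not transcribed.
So TemQ is not produced.
TemK is constitutively active in this strain.
Required activator TemQ is absent, so *quvK* is not transcribed.
So QuvK is not produced.
Glyoxylate is absent, so FubM is active.
No repressor is bound and FubM is active, so *haxC* is transcribed.

ON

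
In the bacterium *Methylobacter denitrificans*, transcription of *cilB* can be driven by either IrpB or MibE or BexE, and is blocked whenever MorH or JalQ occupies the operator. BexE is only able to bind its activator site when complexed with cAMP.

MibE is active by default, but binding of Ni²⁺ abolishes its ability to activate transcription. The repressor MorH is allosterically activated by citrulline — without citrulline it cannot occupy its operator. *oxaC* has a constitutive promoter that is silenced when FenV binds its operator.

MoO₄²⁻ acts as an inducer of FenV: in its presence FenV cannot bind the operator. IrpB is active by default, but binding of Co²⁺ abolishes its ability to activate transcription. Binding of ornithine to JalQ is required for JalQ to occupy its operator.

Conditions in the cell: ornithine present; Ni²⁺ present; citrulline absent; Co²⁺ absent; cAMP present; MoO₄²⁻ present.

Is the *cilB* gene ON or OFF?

OFF

Co²⁺ is absent, so IrpB is active.
Ni²⁺ is present, so MibE is inactive.
Citrulline is absent, so MorH is inactive.
cAMP is present, so BexE is active.
Ornithine is present, so JalQ is active.
With repressor JalQ bound, *cilB* is not transcribed.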